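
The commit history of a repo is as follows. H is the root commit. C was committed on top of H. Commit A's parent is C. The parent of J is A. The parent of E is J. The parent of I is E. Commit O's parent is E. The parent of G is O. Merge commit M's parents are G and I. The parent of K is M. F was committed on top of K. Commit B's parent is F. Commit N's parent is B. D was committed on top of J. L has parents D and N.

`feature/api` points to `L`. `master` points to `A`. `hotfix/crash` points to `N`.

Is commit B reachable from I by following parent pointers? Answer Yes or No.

Ancestors of I: {A, C, E, H, I, J}.
B is not in that set, so it is not an ancestor of I.

No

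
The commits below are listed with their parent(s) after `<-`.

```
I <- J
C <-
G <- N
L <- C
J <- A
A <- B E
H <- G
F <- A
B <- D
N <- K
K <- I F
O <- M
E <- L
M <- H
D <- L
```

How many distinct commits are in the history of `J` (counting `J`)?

7

Walking parent pointers from J: reachable set = {A, B, C, D, E, J, L}.
That is 7 commits.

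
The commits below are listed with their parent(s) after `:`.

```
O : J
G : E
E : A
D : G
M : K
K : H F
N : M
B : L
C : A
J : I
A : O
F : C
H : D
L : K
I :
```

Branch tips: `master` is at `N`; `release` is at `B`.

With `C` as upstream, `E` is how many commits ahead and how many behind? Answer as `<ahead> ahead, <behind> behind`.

Reachable from E: {A, E, I, J, O}.
Reachable from C: {A, C, I, J, O}.
Only in E's history (ahead): {E} — 1.
Only in C's history (behind): {C} — 1.

1 ahead, 1 behind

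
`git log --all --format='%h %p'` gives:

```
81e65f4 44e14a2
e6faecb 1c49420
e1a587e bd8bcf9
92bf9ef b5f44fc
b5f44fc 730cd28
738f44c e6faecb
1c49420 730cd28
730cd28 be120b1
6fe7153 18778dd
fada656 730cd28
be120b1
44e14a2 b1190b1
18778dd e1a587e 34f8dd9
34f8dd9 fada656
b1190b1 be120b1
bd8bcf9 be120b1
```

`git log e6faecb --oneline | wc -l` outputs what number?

4

Walking parent pointers from e6faecb: reachable set = {1c49420, 730cd28, be120b1, e6faecb}.
That is 4 commits.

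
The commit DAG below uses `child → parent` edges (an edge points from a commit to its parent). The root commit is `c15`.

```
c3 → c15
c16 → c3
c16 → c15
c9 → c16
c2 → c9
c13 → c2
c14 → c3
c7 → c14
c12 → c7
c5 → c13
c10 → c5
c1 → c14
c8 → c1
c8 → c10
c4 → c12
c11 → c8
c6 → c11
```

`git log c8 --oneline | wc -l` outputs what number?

Walking parent pointers from c8: reachable set = {c1, c10, c13, c14, c15, c16, c2, c3, c5, c8, c9}.
That is 11 commits.

11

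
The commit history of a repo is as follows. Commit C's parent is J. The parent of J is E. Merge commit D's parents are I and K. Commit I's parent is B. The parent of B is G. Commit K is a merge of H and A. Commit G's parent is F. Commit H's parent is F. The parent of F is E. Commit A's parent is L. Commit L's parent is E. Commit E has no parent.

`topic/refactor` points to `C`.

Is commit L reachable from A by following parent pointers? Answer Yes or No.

Yes

Ancestors of A (commits reachable by following parents): {A, E, L}.
L is in that set, so it is an ancestor of A.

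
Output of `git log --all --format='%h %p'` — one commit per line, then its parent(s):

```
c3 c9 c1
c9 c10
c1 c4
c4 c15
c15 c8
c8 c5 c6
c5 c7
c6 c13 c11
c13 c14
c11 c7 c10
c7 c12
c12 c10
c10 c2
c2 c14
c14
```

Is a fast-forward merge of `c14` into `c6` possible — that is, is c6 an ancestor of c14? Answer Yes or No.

No

A fast-forward from c6 to c14 is possible iff c6 is an ancestor of c14.
Ancestors of c14: {c14}.
c6 is not among them, so fast-forward is not possible.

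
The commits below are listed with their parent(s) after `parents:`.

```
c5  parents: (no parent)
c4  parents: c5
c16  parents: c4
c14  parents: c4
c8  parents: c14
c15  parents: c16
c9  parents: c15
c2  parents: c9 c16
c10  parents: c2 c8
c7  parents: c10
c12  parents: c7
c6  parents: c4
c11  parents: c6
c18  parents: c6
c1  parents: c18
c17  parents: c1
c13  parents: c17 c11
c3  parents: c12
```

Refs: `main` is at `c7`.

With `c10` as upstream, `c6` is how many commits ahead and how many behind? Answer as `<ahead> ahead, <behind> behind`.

Reachable from c6: {c4, c5, c6}.
Reachable from c10: {c10, c14, c15, c16, c2, c4, c5, c8, c9}.
Only in c6's history (ahead): {c6} — 1.
Only in c10's history (behind): {c10, c14, c15, c16, c2, c8, c9} — 7.

1 ahead, 7 behind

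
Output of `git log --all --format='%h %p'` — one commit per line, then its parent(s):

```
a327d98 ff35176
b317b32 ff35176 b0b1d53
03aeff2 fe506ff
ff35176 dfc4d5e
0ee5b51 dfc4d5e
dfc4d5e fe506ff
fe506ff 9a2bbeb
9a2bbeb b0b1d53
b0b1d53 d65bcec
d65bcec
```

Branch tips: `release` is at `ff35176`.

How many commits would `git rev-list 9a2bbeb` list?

3

Walking parent pointers from 9a2bbeb: reachable set = {9a2bbeb, b0b1d53, d65bcec}.
That is 3 commits.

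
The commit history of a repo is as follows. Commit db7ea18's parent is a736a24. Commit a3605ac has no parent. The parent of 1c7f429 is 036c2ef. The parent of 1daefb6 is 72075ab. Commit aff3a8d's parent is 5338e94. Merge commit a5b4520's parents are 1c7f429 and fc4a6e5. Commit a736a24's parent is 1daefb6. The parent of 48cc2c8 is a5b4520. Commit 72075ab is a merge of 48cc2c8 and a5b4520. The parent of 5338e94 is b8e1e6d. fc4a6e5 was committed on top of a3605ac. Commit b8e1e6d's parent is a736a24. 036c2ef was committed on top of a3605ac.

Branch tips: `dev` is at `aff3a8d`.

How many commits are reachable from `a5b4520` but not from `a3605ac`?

4

Reachable from a5b4520: {036c2ef, 1c7f429, a3605ac, a5b4520, fc4a6e5}.
Reachable from a3605ac: {a3605ac}.
In a5b4520's history but not a3605ac's: {036c2ef, 1c7f429, a5b4520, fc4a6e5} — 4 commits.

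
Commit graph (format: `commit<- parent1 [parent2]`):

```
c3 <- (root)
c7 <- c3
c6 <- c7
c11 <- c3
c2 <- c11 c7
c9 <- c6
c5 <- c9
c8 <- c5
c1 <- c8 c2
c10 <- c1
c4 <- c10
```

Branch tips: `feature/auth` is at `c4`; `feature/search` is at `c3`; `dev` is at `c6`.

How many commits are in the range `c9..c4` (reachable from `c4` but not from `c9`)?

Reachable from c4: {c1, c10, c11, c2, c3, c4, c5, c6, c7, c8, c9}.
Reachable from c9: {c3, c6, c7, c9}.
In c4's history but not c9's: {c1, c10, c11, c2, c4, c5, c8} — 7 commits.

7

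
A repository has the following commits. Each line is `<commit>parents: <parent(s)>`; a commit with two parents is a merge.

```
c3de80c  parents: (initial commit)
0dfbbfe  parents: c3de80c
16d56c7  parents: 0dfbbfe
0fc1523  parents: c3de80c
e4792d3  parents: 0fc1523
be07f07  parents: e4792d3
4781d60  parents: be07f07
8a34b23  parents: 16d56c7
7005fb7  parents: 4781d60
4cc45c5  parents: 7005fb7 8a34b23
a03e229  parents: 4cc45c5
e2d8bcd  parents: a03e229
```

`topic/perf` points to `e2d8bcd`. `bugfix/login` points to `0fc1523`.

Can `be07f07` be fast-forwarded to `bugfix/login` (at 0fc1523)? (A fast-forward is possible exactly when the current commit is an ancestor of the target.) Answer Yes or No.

No

A fast-forward from be07f07 to 0fc1523 is possible iff be07f07 is an ancestor of 0fc1523.
Ancestors of 0fc1523: {0fc1523, c3de80c}.
be07f07 is not among them, so fast-forward is not possible.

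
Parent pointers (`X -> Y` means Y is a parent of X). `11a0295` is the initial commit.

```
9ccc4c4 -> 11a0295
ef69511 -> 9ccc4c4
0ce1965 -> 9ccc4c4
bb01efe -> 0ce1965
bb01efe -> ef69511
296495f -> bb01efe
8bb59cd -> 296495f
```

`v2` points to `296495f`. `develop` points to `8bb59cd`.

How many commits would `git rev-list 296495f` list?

6

Walking parent pointers from 296495f: reachable set = {0ce1965, 11a0295, 296495f, 9ccc4c4, bb01efe, ef69511}.
That is 6 commits.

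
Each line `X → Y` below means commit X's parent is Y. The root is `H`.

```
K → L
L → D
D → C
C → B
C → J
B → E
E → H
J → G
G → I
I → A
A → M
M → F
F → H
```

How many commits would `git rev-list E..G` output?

5

Reachable from G: {A, F, G, H, I, M}.
Reachable from E: {E, H}.
In G's history but not E's: {A, F, G, I, M} — 5 commits.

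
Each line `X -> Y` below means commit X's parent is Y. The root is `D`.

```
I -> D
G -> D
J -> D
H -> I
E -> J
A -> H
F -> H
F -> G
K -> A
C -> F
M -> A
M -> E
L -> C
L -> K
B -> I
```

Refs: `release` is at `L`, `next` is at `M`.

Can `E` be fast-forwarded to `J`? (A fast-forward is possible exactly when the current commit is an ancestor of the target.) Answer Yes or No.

A fast-forward from E to J is possible iff E is an ancestor of J.
Ancestors of J: {D, J}.
E is not among them, so fast-forward is not possible.

No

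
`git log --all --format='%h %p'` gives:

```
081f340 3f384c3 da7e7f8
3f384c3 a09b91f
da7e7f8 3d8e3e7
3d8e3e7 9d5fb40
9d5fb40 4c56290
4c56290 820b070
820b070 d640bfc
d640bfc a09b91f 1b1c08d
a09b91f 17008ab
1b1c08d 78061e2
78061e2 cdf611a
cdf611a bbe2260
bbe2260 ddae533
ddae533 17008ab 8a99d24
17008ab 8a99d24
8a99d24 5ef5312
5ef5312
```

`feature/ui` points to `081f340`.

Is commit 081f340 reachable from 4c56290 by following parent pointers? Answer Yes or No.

No

Ancestors of 4c56290: {17008ab, 1b1c08d, 4c56290, 5ef5312, 78061e2, 820b070, 8a99d24, a09b91f, bbe2260, cdf611a, d640bfc, ddae533}.
081f340 is not in that set, so it is not an ancestor of 4c56290.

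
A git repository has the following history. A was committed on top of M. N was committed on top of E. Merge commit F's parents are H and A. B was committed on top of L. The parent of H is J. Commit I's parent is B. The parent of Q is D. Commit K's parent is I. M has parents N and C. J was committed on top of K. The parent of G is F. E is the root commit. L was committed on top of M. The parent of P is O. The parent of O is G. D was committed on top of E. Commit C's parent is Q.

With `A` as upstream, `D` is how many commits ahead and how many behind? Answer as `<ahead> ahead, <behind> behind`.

Reachable from D: {D, E}.
Reachable from A: {A, C, D, E, M, N, Q}.
Only in D's history (ahead): {} — 0.
Only in A's history (behind): {A, C, M, N, Q} — 5.

0 ahead, 5 behind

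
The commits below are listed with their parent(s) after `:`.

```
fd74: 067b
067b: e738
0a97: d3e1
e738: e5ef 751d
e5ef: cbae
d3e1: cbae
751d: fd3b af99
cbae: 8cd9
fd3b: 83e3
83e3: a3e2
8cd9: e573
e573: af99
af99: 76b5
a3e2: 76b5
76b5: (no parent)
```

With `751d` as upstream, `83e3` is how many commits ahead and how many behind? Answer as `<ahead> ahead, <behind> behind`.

Reachable from 83e3: {76b5, 83e3, a3e2}.
Reachable from 751d: {751d, 76b5, 83e3, a3e2, af99, fd3b}.
Only in 83e3's history (ahead): {} — 0.
Only in 751d's history (behind): {751d, af99, fd3b} — 3.

0 ahead, 3 behind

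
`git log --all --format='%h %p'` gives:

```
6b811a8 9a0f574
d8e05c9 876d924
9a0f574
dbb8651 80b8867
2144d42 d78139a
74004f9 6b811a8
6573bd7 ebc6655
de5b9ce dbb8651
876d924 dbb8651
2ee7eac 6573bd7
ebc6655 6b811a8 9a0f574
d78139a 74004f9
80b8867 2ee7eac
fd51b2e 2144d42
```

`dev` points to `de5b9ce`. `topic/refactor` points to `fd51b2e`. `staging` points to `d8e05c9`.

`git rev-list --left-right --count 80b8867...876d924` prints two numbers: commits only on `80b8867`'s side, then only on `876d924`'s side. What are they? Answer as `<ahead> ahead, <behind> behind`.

Reachable from 80b8867: {2ee7eac, 6573bd7, 6b811a8, 80b8867, 9a0f574, ebc6655}.
Reachable from 876d924: {2ee7eac, 6573bd7, 6b811a8, 80b8867, 876d924, 9a0f574, dbb8651, ebc6655}.
Only in 80b8867's history (ahead): {} — 0.
Only in 876d924's history (behind): {876d924, dbb8651} — 2.

0 ahead, 2 behind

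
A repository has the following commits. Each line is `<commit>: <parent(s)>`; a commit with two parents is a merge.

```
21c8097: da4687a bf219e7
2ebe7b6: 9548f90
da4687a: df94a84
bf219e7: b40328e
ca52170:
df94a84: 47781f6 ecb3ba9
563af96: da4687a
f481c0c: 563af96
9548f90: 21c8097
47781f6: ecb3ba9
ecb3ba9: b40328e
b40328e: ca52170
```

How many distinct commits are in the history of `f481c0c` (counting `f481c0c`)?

Walking parent pointers from f481c0c: reachable set = {47781f6, 563af96, b40328e, ca52170, da4687a, df94a84, ecb3ba9, f481c0c}.
That is 8 commits.

8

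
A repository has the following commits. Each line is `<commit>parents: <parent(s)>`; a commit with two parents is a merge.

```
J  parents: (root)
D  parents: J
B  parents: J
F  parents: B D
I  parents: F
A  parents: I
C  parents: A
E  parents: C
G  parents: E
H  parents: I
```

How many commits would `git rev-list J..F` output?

Reachable from F: {B, D, F, J}.
Reachable from J: {J}.
In F's history but not J's: {B, D, F} — 3 commits.

3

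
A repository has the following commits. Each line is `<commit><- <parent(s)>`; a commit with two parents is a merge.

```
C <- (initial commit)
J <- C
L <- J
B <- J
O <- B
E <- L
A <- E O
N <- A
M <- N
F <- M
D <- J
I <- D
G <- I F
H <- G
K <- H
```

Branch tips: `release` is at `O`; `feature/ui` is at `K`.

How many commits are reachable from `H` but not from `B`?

11

Reachable from H: {A, B, C, D, E, F, G, H, I, J, L, M, N, O}.
Reachable from B: {B, C, J}.
In H's history but not B's: {A, D, E, F, G, H, I, L, M, N, O} — 11 commits.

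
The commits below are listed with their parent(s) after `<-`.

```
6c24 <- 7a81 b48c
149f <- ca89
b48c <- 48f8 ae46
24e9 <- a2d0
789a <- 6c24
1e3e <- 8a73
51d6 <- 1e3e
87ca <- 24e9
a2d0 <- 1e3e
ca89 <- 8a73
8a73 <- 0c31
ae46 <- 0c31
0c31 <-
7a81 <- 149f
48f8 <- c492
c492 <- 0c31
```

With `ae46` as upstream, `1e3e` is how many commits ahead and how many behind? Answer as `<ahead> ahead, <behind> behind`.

Reachable from 1e3e: {0c31, 1e3e, 8a73}.
Reachable from ae46: {0c31, ae46}.
Only in 1e3e's history (ahead): {1e3e, 8a73} — 2.
Only in ae46's history (behind): {ae46} — 1.

2 ahead, 1 behind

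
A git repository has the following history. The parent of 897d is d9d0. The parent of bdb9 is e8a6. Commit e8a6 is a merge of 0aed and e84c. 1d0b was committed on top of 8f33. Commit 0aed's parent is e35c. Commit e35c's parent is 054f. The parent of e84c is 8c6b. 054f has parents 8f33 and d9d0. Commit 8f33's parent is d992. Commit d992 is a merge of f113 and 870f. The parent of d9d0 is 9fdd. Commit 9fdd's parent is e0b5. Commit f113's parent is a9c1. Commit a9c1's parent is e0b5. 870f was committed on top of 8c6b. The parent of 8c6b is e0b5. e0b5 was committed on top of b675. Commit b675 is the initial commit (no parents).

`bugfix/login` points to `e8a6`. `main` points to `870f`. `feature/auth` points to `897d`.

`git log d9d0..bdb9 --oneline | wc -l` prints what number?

Reachable from bdb9: {054f, 0aed, 870f, 8c6b, 8f33, 9fdd, a9c1, b675, bdb9, d992, d9d0, e0b5, e35c, e84c, e8a6, f113}.
Reachable from d9d0: {9fdd, b675, d9d0, e0b5}.
In bdb9's history but not d9d0's: {054f, 0aed, 870f, 8c6b, 8f33, a9c1, bdb9, d992, e35c, e84c, e8a6, f113} — 12 commits.

12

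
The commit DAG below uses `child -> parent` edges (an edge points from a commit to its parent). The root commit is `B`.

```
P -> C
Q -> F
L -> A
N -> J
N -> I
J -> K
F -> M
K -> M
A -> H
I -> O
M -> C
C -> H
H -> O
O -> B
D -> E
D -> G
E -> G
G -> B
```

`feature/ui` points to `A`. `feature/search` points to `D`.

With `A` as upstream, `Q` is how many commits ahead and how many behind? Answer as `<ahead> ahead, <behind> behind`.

Reachable from Q: {B, C, F, H, M, O, Q}.
Reachable from A: {A, B, H, O}.
Only in Q's history (ahead): {C, F, M, Q} — 4.
Only in A's history (behind): {A} — 1.

4 ahead, 1 behind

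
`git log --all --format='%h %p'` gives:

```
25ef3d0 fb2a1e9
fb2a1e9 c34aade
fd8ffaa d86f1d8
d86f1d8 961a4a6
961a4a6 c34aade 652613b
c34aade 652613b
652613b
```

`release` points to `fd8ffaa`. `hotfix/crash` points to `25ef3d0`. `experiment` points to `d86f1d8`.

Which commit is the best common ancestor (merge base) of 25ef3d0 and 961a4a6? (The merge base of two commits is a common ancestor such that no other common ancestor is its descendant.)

c34aade

Ancestors of 25ef3d0: {25ef3d0, 652613b, c34aade, fb2a1e9}.
Ancestors of 961a4a6: {652613b, 961a4a6, c34aade}.
Common ancestors: {652613b, c34aade}.
Among these, c34aade is not an ancestor of any other common ancestor — it is the merge base.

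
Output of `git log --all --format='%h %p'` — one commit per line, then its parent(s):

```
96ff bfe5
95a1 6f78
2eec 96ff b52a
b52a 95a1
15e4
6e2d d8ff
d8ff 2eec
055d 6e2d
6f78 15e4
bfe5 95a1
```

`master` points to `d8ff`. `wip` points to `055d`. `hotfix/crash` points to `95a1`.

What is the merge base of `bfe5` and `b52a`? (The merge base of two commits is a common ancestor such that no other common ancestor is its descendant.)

95a1

Ancestors of bfe5: {15e4, 6f78, 95a1, bfe5}.
Ancestors of b52a: {15e4, 6f78, 95a1, b52a}.
Common ancestors: {15e4, 6f78, 95a1}.
Among these, 95a1 is not an ancestor of any other common ancestor — it is the merge base.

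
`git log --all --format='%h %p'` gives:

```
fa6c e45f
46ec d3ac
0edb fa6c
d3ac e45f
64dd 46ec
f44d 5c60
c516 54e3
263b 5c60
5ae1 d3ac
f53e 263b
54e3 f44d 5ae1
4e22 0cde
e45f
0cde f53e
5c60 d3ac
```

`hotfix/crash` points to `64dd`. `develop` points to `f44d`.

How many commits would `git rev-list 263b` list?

4

Walking parent pointers from 263b: reachable set = {263b, 5c60, d3ac, e45f}.
That is 4 commits.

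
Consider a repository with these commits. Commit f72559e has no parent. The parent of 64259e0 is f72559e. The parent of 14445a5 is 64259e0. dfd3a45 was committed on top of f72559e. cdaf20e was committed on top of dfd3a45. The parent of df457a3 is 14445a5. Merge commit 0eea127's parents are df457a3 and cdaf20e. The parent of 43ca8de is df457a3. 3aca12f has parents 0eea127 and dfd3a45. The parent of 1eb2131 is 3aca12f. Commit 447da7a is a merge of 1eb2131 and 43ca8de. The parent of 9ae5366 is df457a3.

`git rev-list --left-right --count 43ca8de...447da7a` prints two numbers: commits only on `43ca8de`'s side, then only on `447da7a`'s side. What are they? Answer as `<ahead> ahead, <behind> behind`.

Reachable from 43ca8de: {14445a5, 43ca8de, 64259e0, df457a3, f72559e}.
Reachable from 447da7a: {0eea127, 14445a5, 1eb2131, 3aca12f, 43ca8de, 447da7a, 64259e0, cdaf20e, df457a3, dfd3a45, f72559e}.
Only in 43ca8de's history (ahead): {} — 0.
Only in 447da7a's history (behind): {0eea127, 1eb2131, 3aca12f, 447da7a, cdaf20e, dfd3a45} — 6.

0 ahead, 6 behind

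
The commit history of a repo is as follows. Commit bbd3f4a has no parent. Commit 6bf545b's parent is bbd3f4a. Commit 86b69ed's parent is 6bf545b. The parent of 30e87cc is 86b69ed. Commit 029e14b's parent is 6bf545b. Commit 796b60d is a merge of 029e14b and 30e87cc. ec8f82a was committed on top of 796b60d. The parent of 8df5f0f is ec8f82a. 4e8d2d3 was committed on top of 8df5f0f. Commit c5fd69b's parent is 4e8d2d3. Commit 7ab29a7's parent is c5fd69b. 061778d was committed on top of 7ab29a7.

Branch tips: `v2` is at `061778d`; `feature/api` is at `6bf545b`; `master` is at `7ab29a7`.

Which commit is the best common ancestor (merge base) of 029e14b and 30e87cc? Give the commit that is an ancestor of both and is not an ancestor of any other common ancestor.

6bf545b

Ancestors of 029e14b: {029e14b, 6bf545b, bbd3f4a}.
Ancestors of 30e87cc: {30e87cc, 6bf545b, 86b69ed, bbd3f4a}.
Common ancestors: {6bf545b, bbd3f4a}.
Among these, 6bf545b is not an ancestor of any other common ancestor — it is the merge base.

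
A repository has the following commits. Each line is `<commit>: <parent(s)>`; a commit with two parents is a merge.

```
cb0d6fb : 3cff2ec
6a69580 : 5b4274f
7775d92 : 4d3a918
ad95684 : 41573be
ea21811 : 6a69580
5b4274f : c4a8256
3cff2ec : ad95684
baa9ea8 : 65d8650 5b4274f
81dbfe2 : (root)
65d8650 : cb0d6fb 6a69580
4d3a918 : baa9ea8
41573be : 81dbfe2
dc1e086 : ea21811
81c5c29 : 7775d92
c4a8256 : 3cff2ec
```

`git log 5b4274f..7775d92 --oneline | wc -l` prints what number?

6

Reachable from 7775d92: {3cff2ec, 41573be, 4d3a918, 5b4274f, 65d8650, 6a69580, 7775d92, 81dbfe2, ad95684, baa9ea8, c4a8256, cb0d6fb}.
Reachable from 5b4274f: {3cff2ec, 41573be, 5b4274f, 81dbfe2, ad95684, c4a8256}.
In 7775d92's history but not 5b4274f's: {4d3a918, 65d8650, 6a69580, 7775d92, baa9ea8, cb0d6fb} — 6 commits.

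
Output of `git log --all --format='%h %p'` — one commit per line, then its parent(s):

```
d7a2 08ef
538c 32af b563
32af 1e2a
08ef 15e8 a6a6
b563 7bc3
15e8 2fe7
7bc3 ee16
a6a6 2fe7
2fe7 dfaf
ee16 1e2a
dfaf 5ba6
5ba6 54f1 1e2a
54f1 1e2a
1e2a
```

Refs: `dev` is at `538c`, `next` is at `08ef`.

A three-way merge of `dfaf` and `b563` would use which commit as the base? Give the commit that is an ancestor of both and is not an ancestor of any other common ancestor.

Ancestors of dfaf: {1e2a, 54f1, 5ba6, dfaf}.
Ancestors of b563: {1e2a, 7bc3, b563, ee16}.
Common ancestors: {1e2a}.
The only common ancestor is 1e2a, so it is the merge base.

1e2a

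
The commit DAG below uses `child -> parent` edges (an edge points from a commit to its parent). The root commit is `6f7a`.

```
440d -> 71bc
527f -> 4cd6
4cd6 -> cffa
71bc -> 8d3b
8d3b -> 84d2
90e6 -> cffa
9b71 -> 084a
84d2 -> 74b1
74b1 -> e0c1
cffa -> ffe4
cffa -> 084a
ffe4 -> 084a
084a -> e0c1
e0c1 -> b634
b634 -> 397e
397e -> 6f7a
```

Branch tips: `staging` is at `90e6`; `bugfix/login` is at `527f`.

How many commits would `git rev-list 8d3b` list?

7

Walking parent pointers from 8d3b: reachable set = {397e, 6f7a, 74b1, 84d2, 8d3b, b634, e0c1}.
That is 7 commits.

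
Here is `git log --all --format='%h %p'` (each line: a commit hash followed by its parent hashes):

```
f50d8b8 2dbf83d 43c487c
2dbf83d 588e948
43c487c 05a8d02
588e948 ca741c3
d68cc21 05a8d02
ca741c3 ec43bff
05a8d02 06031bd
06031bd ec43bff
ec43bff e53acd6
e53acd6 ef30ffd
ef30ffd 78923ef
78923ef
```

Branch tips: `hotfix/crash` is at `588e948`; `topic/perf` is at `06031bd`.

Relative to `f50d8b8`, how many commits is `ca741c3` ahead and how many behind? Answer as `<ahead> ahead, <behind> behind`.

Reachable from ca741c3: {78923ef, ca741c3, e53acd6, ec43bff, ef30ffd}.
Reachable from f50d8b8: {05a8d02, 06031bd, 2dbf83d, 43c487c, 588e948, 78923ef, ca741c3, e53acd6, ec43bff, ef30ffd, f50d8b8}.
Only in ca741c3's history (ahead): {} — 0.
Only in f50d8b8's history (behind): {05a8d02, 06031bd, 2dbf83d, 43c487c, 588e948, f50d8b8} — 6.

0 ahead, 6 behind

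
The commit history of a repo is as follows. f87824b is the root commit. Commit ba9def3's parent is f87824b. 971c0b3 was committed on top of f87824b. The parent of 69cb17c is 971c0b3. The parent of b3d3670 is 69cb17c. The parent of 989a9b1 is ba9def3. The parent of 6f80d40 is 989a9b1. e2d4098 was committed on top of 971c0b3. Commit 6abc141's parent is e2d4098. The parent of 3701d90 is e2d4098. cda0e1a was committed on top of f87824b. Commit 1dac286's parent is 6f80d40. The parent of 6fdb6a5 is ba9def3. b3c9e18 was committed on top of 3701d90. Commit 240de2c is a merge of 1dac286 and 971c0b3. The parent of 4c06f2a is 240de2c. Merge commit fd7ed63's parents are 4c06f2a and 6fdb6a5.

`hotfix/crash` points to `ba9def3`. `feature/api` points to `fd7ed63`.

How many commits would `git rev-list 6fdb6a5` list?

Walking parent pointers from 6fdb6a5: reachable set = {6fdb6a5, ba9def3, f87824b}.
That is 3 commits.

3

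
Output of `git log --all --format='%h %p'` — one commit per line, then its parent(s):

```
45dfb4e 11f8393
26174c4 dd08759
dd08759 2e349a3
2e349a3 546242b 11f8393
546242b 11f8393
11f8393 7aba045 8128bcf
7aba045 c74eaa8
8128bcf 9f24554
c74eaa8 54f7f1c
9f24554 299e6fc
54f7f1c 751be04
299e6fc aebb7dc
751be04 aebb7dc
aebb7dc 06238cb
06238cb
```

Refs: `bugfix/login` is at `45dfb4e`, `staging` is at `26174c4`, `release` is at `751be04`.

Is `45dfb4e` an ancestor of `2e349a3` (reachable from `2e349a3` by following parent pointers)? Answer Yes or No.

Ancestors of 2e349a3: {06238cb, 11f8393, 299e6fc, 2e349a3, 546242b, 54f7f1c, 751be04, 7aba045, 8128bcf, 9f24554, aebb7dc, c74eaa8}.
45dfb4e is not in that set, so it is not an ancestor of 2e349a3.

No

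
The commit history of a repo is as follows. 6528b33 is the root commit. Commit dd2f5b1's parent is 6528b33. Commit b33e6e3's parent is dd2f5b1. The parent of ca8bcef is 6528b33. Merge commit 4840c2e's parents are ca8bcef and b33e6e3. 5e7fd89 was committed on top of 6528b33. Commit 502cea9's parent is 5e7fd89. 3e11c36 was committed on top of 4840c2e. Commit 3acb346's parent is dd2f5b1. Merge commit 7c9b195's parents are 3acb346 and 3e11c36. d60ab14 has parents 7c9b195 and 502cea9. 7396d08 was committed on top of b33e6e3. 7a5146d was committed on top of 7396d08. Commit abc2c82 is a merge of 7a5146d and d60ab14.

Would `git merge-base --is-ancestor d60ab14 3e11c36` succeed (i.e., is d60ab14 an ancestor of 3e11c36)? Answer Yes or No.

Ancestors of 3e11c36: {3e11c36, 4840c2e, 6528b33, b33e6e3, ca8bcef, dd2f5b1}.
d60ab14 is not in that set, so it is not an ancestor of 3e11c36.

No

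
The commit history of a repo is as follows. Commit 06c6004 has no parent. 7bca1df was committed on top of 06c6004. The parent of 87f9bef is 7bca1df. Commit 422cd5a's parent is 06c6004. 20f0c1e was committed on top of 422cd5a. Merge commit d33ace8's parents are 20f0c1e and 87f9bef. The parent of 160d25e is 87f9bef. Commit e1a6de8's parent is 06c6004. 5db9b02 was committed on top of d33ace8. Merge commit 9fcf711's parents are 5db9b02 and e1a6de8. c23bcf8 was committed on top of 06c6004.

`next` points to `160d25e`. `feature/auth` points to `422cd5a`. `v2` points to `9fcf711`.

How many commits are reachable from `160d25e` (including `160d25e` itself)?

Walking parent pointers from 160d25e: reachable set = {06c6004, 160d25e, 7bca1df, 87f9bef}.
That is 4 commits.

4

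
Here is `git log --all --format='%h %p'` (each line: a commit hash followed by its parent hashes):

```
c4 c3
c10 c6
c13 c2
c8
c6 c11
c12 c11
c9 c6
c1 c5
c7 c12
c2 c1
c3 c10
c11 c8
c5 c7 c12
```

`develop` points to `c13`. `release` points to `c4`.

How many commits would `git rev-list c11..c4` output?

4

Reachable from c4: {c10, c11, c3, c4, c6, c8}.
Reachable from c11: {c11, c8}.
In c4's history but not c11's: {c10, c3, c4, c6} — 4 commits.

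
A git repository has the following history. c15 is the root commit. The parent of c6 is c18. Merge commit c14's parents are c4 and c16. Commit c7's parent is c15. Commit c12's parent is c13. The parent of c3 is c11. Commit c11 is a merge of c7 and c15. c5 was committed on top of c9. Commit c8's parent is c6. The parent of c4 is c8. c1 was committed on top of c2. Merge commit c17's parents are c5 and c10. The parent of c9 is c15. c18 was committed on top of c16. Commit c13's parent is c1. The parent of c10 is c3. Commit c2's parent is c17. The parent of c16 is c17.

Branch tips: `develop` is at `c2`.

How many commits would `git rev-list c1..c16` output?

1

Reachable from c16: {c10, c11, c15, c16, c17, c3, c5, c7, c9}.
Reachable from c1: {c1, c10, c11, c15, c17, c2, c3, c5, c7, c9}.
In c16's history but not c1's: {c16} — 1 commit.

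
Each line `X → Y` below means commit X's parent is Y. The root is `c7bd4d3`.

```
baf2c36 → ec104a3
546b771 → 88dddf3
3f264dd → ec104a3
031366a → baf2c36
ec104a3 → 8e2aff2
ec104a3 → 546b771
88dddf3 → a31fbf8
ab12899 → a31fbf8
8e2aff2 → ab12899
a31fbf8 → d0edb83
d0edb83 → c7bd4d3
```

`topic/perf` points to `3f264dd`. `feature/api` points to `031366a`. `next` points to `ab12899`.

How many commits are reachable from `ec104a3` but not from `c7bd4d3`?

7

Reachable from ec104a3: {546b771, 88dddf3, 8e2aff2, a31fbf8, ab12899, c7bd4d3, d0edb83, ec104a3}.
Reachable from c7bd4d3: {c7bd4d3}.
In ec104a3's history but not c7bd4d3's: {546b771, 88dddf3, 8e2aff2, a31fbf8, ab12899, d0edb83, ec104a3} — 7 commits.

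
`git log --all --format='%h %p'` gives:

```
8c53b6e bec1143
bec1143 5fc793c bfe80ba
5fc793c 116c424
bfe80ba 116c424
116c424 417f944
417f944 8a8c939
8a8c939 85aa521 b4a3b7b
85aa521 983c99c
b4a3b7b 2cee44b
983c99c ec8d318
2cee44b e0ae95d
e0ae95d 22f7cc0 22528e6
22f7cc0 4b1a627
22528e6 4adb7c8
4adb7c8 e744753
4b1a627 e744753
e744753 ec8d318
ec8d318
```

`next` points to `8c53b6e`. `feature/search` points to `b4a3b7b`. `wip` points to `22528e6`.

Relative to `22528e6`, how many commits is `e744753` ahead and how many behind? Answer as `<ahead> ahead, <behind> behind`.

0 ahead, 2 behind

Reachable from e744753: {e744753, ec8d318}.
Reachable from 22528e6: {22528e6, 4adb7c8, e744753, ec8d318}.
Only in e744753's history (ahead): {} — 0.
Only in 22528e6's history (behind): {22528e6, 4adb7c8} — 2.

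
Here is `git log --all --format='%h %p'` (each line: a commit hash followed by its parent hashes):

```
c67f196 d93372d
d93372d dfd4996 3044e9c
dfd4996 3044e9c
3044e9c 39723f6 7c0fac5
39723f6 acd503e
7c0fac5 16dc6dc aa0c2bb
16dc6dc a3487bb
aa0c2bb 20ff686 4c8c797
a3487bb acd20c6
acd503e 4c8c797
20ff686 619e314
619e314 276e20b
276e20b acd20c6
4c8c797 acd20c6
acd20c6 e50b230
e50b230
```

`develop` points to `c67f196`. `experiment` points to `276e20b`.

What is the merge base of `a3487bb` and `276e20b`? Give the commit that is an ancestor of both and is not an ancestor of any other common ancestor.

Ancestors of a3487bb: {a3487bb, acd20c6, e50b230}.
Ancestors of 276e20b: {276e20b, acd20c6, e50b230}.
Common ancestors: {acd20c6, e50b230}.
Among these, acd20c6 is not an ancestor of any other common ancestor — it is the merge base.

acd20c6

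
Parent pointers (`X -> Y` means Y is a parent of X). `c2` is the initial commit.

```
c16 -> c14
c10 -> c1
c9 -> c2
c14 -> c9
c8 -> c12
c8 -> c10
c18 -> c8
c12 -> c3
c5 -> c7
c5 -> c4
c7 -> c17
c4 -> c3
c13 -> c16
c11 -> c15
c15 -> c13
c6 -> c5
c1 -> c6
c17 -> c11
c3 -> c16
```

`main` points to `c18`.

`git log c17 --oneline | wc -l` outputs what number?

Walking parent pointers from c17: reachable set = {c11, c13, c14, c15, c16, c17, c2, c9}.
That is 8 commits.

8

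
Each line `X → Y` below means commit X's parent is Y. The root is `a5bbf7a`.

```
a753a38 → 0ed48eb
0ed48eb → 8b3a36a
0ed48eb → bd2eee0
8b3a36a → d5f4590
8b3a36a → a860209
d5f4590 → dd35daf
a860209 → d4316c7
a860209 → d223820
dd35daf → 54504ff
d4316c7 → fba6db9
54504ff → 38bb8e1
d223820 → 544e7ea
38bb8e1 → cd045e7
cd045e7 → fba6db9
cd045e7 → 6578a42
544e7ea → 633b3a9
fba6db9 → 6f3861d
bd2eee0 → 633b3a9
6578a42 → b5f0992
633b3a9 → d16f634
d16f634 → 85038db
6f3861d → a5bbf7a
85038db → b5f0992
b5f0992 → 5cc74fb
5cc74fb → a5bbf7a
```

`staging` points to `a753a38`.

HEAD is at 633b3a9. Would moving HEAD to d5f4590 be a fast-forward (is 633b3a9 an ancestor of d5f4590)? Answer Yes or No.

A fast-forward from 633b3a9 to d5f4590 is possible iff 633b3a9 is an ancestor of d5f4590.
Ancestors of d5f4590: {38bb8e1, 54504ff, 5cc74fb, 6578a42, 6f3861d, a5bbf7a, b5f0992, cd045e7, d5f4590, dd35daf, fba6db9}.
633b3a9 is not among them, so fast-forward is not possible.

No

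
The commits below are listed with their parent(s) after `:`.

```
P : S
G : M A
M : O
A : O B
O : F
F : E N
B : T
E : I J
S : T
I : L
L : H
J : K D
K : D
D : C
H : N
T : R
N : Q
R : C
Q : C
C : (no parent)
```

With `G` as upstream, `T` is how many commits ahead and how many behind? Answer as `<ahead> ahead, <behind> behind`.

Reachable from T: {C, R, T}.
Reachable from G: {A, B, C, D, E, F, G, H, I, J, K, L, M, N, O, Q, R, T}.
Only in T's history (ahead): {} — 0.
Only in G's history (behind): {A, B, D, E, F, G, H, I, J, K, L, M, N, O, Q} — 15.

0 ahead, 15 behind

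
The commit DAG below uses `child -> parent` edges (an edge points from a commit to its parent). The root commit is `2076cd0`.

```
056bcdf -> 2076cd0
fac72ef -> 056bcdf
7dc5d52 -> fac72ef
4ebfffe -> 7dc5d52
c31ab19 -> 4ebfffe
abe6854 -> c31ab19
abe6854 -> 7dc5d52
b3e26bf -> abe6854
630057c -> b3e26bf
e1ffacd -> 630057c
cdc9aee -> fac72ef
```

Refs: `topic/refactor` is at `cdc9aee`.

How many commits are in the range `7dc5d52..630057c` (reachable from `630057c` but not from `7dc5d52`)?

Reachable from 630057c: {056bcdf, 2076cd0, 4ebfffe, 630057c, 7dc5d52, abe6854, b3e26bf, c31ab19, fac72ef}.
Reachable from 7dc5d52: {056bcdf, 2076cd0, 7dc5d52, fac72ef}.
In 630057c's history but not 7dc5d52's: {4ebfffe, 630057c, abe6854, b3e26bf, c31ab19} — 5 commits.

5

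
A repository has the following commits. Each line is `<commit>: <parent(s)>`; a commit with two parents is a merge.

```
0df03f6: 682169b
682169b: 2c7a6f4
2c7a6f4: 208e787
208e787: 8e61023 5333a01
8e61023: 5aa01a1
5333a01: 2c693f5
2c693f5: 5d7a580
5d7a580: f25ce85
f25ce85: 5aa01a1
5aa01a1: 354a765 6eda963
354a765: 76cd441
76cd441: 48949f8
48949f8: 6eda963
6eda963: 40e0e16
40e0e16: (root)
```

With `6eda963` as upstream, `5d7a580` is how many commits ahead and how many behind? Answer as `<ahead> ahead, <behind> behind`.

Reachable from 5d7a580: {354a765, 40e0e16, 48949f8, 5aa01a1, 5d7a580, 6eda963, 76cd441, f25ce85}.
Reachable from 6eda963: {40e0e16, 6eda963}.
Only in 5d7a580's history (ahead): {354a765, 48949f8, 5aa01a1, 5d7a580, 76cd441, f25ce85} — 6.
Only in 6eda963's history (behind): {} — 0.

6 ahead, 0 behind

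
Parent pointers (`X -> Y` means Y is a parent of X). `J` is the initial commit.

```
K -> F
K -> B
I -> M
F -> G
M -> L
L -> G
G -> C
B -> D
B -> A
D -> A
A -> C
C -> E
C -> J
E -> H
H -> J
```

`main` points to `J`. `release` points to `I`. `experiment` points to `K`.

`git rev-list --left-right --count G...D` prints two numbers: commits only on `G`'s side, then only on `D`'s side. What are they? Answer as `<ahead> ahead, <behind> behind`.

Reachable from G: {C, E, G, H, J}.
Reachable from D: {A, C, D, E, H, J}.
Only in G's history (ahead): {G} — 1.
Only in D's history (behind): {A, D} — 2.

1 ahead, 2 behind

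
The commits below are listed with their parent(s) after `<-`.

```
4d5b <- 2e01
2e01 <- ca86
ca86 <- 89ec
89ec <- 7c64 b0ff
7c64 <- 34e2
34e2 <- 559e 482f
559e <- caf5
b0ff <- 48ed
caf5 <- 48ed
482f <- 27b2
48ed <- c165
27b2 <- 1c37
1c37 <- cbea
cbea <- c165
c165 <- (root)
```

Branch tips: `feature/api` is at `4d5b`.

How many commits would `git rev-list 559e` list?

Walking parent pointers from 559e: reachable set = {48ed, 559e, c165, caf5}.
That is 4 commits.

4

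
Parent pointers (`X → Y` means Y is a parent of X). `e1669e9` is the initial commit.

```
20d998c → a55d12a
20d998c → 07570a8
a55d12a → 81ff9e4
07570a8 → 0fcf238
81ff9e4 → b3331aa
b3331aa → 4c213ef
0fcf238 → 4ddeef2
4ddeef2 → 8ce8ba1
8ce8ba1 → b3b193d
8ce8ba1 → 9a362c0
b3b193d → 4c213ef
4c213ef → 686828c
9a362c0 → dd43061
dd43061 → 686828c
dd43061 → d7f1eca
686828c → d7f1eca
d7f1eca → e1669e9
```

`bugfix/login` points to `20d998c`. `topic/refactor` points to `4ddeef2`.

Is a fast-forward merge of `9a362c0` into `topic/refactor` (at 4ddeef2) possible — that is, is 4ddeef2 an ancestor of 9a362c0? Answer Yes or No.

A fast-forward from 4ddeef2 to 9a362c0 is possible iff 4ddeef2 is an ancestor of 9a362c0.
Ancestors of 9a362c0: {686828c, 9a362c0, d7f1eca, dd43061, e1669e9}.
4ddeef2 is not among them, so fast-forward is not possible.

No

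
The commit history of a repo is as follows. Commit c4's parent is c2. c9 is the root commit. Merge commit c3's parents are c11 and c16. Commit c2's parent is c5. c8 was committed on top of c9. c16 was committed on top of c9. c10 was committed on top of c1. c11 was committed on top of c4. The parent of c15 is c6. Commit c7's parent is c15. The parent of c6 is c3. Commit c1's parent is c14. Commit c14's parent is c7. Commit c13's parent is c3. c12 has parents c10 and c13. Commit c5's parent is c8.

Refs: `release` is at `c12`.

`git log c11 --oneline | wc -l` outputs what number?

Walking parent pointers from c11: reachable set = {c11, c2, c4, c5, c8, c9}.
That is 6 commits.

6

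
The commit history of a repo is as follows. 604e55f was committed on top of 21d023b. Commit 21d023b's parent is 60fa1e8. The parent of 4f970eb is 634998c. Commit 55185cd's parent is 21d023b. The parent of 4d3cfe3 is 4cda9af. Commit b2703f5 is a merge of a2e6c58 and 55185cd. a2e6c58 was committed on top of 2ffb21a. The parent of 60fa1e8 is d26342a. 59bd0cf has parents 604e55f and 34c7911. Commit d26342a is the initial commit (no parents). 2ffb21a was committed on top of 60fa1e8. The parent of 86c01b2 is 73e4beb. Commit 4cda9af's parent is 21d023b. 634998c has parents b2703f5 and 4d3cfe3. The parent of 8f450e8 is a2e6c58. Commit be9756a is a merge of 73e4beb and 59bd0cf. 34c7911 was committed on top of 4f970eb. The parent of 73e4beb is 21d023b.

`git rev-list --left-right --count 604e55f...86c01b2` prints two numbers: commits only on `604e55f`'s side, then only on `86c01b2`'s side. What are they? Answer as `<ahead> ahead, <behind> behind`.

Reachable from 604e55f: {21d023b, 604e55f, 60fa1e8, d26342a}.
Reachable from 86c01b2: {21d023b, 60fa1e8, 73e4beb, 86c01b2, d26342a}.
Only in 604e55f's history (ahead): {604e55f} — 1.
Only in 86c01b2's history (behind): {73e4beb, 86c01b2} — 2.

1 ahead, 2 behind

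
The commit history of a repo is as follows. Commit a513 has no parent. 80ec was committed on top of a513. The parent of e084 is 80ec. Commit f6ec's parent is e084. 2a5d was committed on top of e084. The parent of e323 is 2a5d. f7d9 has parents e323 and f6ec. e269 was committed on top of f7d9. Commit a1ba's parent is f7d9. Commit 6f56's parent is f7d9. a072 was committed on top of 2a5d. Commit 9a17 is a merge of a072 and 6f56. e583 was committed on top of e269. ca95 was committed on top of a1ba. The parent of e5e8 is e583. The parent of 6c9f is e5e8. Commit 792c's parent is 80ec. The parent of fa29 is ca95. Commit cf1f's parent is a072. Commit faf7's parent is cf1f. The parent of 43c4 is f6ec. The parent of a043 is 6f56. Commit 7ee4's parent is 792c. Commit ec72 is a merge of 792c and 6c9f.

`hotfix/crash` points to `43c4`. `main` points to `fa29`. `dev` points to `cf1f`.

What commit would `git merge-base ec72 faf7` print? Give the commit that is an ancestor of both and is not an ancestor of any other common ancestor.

2a5d

Ancestors of ec72: {2a5d, 6c9f, 792c, 80ec, a513, e084, e269, e323, e583, e5e8, ec72, f6ec, f7d9}.
Ancestors of faf7: {2a5d, 80ec, a072, a513, cf1f, e084, faf7}.
Common ancestors: {2a5d, 80ec, a513, e084}.
Among these, 2a5d is not an ancestor of any other common ancestor — it is the merge base.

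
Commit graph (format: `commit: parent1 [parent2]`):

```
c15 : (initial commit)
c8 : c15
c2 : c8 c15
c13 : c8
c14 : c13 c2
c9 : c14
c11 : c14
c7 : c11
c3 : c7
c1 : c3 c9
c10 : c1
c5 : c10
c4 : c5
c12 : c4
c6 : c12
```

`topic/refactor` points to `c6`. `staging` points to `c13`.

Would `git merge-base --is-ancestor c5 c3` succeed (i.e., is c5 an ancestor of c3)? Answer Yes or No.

No

Ancestors of c3: {c11, c13, c14, c15, c2, c3, c7, c8}.
c5 is not in that set, so it is not an ancestor of c3.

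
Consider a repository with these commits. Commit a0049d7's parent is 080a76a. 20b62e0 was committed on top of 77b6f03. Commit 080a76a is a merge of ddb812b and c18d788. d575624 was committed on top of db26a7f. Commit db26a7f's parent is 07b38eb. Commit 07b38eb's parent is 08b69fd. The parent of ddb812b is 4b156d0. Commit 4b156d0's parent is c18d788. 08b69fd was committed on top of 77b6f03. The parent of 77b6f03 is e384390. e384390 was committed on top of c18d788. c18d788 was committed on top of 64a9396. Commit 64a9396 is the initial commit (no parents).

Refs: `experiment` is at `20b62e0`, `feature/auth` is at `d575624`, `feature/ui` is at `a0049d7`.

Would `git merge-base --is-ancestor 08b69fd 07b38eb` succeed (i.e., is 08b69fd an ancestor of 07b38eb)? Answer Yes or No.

Yes

Ancestors of 07b38eb (commits reachable by following parents): {07b38eb, 08b69fd, 64a9396, 77b6f03, c18d788, e384390}.
08b69fd is in that set, so it is an ancestor of 07b38eb.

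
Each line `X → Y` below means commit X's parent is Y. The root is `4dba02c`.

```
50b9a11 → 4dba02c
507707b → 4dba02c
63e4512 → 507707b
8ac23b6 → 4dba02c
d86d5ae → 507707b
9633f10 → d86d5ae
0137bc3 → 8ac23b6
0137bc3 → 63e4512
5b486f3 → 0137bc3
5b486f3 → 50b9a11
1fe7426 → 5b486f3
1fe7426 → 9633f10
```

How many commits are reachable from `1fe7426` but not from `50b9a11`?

8

Reachable from 1fe7426: {0137bc3, 1fe7426, 4dba02c, 507707b, 50b9a11, 5b486f3, 63e4512, 8ac23b6, 9633f10, d86d5ae}.
Reachable from 50b9a11: {4dba02c, 50b9a11}.
In 1fe7426's history but not 50b9a11's: {0137bc3, 1fe7426, 507707b, 5b486f3, 63e4512, 8ac23b6, 9633f10, d86d5ae} — 8 commits.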